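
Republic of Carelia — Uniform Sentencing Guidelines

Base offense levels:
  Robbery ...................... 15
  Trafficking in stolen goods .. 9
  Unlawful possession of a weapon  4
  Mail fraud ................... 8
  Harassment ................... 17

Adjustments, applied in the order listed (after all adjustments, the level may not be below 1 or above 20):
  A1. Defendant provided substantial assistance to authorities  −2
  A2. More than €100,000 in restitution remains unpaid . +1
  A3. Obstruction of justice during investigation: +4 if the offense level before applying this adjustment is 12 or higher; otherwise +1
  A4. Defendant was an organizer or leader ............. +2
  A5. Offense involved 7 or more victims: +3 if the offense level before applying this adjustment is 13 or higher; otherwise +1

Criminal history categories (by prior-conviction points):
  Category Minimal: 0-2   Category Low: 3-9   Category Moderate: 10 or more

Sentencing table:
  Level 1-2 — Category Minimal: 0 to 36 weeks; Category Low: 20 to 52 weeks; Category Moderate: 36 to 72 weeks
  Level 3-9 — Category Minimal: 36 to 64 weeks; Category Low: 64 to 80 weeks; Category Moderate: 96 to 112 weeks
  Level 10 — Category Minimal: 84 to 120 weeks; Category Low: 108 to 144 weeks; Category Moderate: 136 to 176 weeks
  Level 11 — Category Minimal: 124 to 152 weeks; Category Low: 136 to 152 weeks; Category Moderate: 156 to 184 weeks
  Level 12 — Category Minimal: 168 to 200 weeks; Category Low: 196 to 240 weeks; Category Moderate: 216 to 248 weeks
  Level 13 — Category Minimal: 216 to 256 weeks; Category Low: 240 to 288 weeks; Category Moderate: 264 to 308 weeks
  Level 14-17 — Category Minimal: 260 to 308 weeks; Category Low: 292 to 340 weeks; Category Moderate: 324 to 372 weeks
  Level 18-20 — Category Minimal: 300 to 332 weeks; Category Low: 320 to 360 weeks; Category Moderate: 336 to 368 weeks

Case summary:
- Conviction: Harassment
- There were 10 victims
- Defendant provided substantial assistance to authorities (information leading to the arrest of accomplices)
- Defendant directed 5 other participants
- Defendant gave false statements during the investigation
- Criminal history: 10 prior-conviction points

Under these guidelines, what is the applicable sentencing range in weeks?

336-368 weeks

Base offense level for harassment: 17.
A1 applies: 17 − 2 = 15.
A3 applies (level before this adjustment is 15 ≥ 12, so +4): 15 + 4 = 19.
A4 applies: 19 + 2 = 21.
A5 applies (level before this adjustment is 21 ≥ 13, so +3): 21 + 3 = 24.
Level 24 exceeds the maximum of 20; capped at 20.
Final offense level: 20.
Criminal history: 10 prior points → Category Moderate (10+).
Level 20 falls in the 18-20 band.
Grid: Level 18-20 × Category Moderate = 336-368 weeks.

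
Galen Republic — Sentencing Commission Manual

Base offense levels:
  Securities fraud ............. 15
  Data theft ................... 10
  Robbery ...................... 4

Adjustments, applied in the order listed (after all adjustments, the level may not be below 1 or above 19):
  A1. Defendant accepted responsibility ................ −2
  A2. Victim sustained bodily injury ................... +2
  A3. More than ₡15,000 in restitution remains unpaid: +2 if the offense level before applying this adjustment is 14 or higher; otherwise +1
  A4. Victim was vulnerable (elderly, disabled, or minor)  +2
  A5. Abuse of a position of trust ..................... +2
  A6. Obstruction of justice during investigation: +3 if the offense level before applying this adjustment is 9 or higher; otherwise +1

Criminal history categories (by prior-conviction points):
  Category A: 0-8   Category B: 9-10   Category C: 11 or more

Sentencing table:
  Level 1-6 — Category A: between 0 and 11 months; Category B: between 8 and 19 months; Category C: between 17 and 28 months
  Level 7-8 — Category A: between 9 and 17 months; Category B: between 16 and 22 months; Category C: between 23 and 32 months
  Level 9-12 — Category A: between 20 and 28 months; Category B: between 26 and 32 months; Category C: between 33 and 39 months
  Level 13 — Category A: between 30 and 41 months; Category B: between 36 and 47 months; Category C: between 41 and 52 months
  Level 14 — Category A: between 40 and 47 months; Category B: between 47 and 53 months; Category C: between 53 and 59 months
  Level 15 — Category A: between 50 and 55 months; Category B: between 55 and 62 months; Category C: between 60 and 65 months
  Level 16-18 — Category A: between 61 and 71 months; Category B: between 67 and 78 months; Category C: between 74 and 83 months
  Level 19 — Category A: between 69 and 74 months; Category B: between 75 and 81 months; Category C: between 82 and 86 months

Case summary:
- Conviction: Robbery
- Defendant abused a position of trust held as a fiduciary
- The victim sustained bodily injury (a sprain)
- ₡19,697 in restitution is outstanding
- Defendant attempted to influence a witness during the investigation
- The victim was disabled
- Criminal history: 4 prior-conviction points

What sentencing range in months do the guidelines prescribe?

Base offense level for robbery: 4.
A2 applies: 4 + 2 = 6.
A3 applies (level before this adjustment is 6 < 14, so +1): 6 + 1 = 7.
A4 applies: 7 + 2 = 9.
A5 applies: 9 + 2 = 11.
A6 applies (level before this adjustment is 11 ≥ 9, so +3): 11 + 3 = 14.
Final offense level: 14.
Criminal history: 4 prior points → Category A (0-8).
Level 14 falls in the 14 band.
Grid: Level 14 × Category A = 40-47 months.

40-47 months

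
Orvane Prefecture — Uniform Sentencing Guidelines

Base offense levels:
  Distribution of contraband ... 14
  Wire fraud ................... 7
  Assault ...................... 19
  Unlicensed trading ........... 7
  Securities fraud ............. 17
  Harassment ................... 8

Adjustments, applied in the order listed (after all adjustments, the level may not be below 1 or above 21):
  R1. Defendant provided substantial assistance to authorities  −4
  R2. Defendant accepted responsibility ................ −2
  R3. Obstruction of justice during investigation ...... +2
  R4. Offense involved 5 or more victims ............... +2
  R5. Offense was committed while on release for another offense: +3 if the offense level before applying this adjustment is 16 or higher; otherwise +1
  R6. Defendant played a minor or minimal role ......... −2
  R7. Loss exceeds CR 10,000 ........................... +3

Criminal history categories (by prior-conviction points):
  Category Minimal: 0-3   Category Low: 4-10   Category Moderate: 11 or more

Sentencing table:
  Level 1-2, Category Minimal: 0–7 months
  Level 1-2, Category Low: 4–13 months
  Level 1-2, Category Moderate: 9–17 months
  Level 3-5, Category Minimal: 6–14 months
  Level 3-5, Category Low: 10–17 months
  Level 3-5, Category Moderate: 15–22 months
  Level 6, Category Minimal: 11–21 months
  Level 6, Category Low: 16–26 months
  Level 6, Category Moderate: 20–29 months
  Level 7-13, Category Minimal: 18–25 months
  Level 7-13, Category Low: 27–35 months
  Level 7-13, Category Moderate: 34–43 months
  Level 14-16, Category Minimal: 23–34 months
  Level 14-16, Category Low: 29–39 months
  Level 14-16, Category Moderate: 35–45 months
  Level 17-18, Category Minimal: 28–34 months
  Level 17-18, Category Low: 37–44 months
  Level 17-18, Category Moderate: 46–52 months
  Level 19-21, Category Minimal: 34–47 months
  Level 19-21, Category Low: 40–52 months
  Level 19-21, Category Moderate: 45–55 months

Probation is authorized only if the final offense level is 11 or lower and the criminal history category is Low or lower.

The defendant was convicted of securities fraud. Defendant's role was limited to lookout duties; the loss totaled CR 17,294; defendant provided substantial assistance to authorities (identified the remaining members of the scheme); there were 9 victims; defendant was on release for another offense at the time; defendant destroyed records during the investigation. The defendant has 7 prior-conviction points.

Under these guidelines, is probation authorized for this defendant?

No

Base offense level for securities fraud: 17.
R1 applies: 17 − 4 = 13.
R2 does not apply.
R3 applies: 13 + 2 = 15.
R4 applies: 15 + 2 = 17.
R5 applies (level before this adjustment is 17 ≥ 16, so +3): 17 + 3 = 20.
R6 applies: 20 − 2 = 18.
R7 applies: 18 + 3 = 21.
Final offense level: 21.
Criminal history: 7 prior points → Category Low (4-10).
Level 21 falls in the 19-21 band.
Grid: Level 19-21 × Category Low = 40-52 months.
Probation check: level 21 > 11 and category Low ≤ Low → not eligible.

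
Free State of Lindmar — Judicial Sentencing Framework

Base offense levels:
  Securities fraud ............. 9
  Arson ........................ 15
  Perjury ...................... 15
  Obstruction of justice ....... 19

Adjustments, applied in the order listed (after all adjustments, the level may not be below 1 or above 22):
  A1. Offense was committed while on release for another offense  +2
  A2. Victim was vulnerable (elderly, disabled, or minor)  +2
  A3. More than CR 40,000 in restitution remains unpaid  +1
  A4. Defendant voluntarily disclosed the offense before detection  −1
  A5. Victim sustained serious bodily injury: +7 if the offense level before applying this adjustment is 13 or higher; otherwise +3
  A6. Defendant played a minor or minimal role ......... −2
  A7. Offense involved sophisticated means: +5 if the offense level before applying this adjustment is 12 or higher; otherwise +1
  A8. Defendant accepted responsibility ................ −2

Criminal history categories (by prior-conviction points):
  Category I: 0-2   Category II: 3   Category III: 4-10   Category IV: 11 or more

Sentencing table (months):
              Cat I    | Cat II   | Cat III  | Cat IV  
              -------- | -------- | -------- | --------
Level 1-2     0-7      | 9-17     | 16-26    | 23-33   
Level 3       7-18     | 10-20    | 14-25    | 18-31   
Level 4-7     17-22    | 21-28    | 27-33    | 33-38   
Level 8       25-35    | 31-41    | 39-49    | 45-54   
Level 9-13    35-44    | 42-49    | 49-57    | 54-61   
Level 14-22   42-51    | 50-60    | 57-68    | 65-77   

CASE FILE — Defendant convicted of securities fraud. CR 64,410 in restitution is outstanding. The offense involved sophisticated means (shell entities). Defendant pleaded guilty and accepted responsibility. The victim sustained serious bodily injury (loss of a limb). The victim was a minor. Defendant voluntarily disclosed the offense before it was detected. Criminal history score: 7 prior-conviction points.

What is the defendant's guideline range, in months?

57-68 months

Base offense level for securities fraud: 9.
A2 applies: 9 + 2 = 11.
A3 applies: 11 + 1 = 12.
A4 applies: 12 − 1 = 11.
A5 applies (level before this adjustment is 11 < 13, so +3): 11 + 3 = 14.
A6 does not apply.
A7 applies (level before this adjustment is 14 ≥ 12, so +5): 14 + 5 = 19.
A8 applies: 19 − 2 = 17.
Final offense level: 17.
Criminal history: 7 prior points → Category III (4-10).
Level 17 falls in the 14-22 band.
Grid: Level 14-22 × Category III = 57-68 months.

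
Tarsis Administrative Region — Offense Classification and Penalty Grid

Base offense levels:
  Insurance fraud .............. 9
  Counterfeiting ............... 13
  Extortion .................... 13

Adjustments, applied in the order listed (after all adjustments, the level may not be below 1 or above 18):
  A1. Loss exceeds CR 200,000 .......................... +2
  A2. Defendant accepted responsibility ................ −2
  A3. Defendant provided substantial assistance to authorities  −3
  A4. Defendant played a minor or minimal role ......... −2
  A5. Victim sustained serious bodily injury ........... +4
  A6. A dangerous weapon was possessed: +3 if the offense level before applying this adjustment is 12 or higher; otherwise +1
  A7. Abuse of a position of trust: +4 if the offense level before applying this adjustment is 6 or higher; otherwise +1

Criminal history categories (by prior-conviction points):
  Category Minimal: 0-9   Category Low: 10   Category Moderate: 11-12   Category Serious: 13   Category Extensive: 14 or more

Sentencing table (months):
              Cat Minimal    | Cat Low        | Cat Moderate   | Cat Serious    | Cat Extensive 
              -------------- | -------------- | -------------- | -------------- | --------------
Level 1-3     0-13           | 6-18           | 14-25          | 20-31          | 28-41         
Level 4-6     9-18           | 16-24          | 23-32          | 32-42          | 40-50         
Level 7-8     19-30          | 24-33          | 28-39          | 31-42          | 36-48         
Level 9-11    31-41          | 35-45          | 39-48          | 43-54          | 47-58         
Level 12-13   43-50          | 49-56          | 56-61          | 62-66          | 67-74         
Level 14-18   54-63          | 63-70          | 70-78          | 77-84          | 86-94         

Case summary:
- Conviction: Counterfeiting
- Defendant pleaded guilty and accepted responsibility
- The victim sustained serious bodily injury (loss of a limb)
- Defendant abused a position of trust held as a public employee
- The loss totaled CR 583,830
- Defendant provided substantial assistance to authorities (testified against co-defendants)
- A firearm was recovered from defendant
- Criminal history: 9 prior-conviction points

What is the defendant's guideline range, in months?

54-63 months

Base offense level for counterfeiting: 13.
A1 applies: 13 + 2 = 15.
A2 applies: 15 − 2 = 13.
A3 applies: 13 − 3 = 10.
A4 does not apply.
A5 applies: 10 + 4 = 14.
A6 applies (level before this adjustment is 14 ≥ 12, so +3): 14 + 3 = 17.
A7 applies (level before this adjustment is 17 ≥ 6, so +4): 17 + 4 = 21.
Level 21 exceeds the maximum of 18; capped at 18.
Final offense level: 18.
Criminal history: 9 prior points → Category Minimal (0-9).
Level 18 falls in the 14-18 band.
Grid: Level 14-18 × Category Minimal = 54-63 months.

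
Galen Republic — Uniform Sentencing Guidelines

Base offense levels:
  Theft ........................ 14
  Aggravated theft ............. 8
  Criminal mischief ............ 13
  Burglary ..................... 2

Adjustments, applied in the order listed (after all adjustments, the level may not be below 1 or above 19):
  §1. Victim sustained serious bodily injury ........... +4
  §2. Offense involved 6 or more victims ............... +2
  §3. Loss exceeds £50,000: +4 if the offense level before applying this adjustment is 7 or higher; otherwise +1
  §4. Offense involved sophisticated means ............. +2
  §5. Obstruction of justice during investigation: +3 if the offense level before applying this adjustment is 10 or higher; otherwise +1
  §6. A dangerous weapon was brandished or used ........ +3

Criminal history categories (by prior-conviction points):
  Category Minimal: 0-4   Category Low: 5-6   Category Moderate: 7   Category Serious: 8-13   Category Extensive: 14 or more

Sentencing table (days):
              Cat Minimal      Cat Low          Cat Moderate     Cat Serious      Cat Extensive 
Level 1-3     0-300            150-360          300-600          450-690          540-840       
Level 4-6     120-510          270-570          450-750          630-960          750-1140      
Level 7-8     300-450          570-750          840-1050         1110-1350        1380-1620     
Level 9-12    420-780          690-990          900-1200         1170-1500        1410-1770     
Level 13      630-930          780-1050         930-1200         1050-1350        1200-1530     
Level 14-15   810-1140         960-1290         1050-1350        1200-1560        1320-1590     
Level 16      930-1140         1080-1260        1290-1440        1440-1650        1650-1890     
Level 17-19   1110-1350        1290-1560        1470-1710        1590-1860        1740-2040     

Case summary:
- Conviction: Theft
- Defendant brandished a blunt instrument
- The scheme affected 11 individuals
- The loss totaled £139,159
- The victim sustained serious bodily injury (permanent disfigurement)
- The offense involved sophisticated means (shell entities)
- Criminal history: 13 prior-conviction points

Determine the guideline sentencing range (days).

Base offense level for theft: 14.
§1 applies: 14 + 4 = 18.
§2 applies: 18 + 2 = 20.
§3 applies (level before this adjustment is 20 ≥ 7, so +4): 20 + 4 = 24.
§4 applies: 24 + 2 = 26.
§5 does not apply.
§6 applies: 26 + 3 = 29.
Level 29 exceeds the maximum of 19; capped at 19.
Final offense level: 19.
Criminal history: 13 prior points → Category Serious (8-13).
Level 19 falls in the 17-19 band.
Grid: Level 17-19 × Category Serious = 1590-1860 days.

1590-1860 days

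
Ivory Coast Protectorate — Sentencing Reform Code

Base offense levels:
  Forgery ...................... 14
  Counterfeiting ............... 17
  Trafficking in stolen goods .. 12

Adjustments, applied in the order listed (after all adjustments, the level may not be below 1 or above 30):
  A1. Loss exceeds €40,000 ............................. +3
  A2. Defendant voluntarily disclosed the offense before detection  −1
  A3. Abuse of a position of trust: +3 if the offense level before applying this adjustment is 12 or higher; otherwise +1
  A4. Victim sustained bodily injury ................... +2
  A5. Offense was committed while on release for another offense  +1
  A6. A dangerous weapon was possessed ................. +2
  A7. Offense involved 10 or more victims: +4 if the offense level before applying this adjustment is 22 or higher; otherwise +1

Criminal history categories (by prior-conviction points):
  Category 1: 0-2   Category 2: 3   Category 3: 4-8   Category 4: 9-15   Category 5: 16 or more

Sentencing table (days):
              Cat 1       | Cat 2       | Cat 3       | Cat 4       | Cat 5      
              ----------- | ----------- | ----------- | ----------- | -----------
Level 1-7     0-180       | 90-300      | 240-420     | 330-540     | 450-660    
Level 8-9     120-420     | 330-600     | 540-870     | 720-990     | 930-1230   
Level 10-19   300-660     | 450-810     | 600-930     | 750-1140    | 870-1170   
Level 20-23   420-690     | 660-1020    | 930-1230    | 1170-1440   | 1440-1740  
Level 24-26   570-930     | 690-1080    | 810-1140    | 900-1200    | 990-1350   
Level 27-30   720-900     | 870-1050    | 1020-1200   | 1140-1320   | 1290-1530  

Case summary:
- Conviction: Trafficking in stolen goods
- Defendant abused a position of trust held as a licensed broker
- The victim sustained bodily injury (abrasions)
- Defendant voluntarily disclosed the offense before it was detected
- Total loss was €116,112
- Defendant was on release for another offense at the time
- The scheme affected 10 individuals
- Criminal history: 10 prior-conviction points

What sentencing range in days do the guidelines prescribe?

1170-1440 days

Base offense level for trafficking in stolen goods: 12.
A1 applies: 12 + 3 = 15.
A2 applies: 15 − 1 = 14.
A3 applies (level before this adjustment is 14 ≥ 12, so +3): 14 + 3 = 17.
A4 applies: 17 + 2 = 19.
A5 applies: 19 + 1 = 20.
A6 does not apply.
A7 applies (level before this adjustment is 20 < 22, so +1): 20 + 1 = 21.
Final offense level: 21.
Criminal history: 10 prior points → Category 4 (9-15).
Level 21 falls in the 20-23 band.
Grid: Level 20-23 × Category 4 = 1170-1440 days.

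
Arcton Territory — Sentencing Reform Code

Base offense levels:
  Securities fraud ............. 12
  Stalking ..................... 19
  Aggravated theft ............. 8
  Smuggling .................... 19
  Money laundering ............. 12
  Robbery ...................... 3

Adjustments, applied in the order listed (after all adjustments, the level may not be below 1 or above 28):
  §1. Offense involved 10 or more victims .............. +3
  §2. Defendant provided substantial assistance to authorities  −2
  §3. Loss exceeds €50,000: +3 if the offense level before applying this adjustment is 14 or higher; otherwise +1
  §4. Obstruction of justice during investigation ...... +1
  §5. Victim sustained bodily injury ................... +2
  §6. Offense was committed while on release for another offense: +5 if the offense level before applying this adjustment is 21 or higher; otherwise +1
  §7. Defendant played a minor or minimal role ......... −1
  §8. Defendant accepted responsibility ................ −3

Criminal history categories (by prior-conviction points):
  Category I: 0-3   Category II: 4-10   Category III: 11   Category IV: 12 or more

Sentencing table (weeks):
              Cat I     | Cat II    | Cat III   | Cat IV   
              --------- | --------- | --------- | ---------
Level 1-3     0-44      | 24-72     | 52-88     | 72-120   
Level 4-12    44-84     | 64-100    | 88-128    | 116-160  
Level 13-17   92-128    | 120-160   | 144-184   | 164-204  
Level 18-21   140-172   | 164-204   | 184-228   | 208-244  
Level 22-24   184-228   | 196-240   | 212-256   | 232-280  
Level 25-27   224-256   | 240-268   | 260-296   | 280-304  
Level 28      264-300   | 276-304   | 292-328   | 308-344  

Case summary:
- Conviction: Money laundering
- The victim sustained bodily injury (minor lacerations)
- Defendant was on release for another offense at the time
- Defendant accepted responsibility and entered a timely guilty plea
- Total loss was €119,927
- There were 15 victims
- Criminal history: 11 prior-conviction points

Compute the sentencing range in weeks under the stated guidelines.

Base offense level for money laundering: 12.
§1 applies: 12 + 3 = 15.
§3 applies (level before this adjustment is 15 ≥ 14, so +3): 15 + 3 = 18.
§5 applies: 18 + 2 = 20.
§6 applies (level before this adjustment is 20 < 21, so +1): 20 + 1 = 21.
§8 applies: 21 − 3 = 18.
Final offense level: 18.
Criminal history: 11 prior points → Category III (11).
Level 18 falls in the 18-21 band.
Grid: Level 18-21 × Category III = 184-228 weeks.

184-228 weeks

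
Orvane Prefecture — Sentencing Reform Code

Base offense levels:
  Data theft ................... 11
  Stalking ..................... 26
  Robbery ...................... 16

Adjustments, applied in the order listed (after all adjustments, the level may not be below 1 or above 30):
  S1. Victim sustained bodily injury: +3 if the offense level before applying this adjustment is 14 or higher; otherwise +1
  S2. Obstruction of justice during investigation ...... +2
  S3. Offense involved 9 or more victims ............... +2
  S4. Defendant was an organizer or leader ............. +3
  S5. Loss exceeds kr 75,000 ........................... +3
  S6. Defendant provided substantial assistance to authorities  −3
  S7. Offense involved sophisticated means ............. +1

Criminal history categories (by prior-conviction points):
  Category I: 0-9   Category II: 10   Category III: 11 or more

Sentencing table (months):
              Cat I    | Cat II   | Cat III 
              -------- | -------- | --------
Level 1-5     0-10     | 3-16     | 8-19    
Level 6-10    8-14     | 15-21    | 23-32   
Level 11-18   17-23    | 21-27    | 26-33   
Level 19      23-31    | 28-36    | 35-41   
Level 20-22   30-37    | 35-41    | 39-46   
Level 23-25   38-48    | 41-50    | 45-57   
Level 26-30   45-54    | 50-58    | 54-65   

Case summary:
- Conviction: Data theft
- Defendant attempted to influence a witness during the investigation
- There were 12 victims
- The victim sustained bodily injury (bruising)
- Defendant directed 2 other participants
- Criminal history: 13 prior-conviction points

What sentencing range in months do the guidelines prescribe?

35-41 months

Base offense level for data theft: 11.
S1 applies (level before this adjustment is 11 < 14, so +1): 11 + 1 = 12.
S2 applies: 12 + 2 = 14.
S3 applies: 14 + 2 = 16.
S4 applies: 16 + 3 = 19.
S7 does not apply.
Final offense level: 19.
Criminal history: 13 prior points → Category III (11+).
Level 19 falls in the 19 band.
Grid: Level 19 × Category III = 35-41 months.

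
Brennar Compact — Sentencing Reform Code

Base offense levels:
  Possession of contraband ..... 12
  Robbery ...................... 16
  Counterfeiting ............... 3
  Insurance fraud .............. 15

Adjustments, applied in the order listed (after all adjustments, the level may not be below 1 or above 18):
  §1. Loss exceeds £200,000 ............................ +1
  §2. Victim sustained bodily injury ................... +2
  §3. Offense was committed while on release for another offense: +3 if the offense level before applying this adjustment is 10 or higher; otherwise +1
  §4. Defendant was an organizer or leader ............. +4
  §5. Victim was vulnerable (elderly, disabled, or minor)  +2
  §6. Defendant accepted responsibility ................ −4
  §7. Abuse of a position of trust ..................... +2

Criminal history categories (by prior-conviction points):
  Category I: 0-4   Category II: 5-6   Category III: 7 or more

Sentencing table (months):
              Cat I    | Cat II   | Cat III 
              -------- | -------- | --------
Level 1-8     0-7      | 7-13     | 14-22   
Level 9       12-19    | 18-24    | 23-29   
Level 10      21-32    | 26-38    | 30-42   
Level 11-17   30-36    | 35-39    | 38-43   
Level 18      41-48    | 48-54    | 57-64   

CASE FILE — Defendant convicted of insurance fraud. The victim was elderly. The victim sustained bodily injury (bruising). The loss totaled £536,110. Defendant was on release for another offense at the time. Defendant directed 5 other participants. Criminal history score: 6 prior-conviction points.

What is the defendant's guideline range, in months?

48-54 months

Base offense level for insurance fraud: 15.
§1 applies: 15 + 1 = 16.
§2 applies: 16 + 2 = 18.
§3 applies (level before this adjustment is 18 ≥ 10, so +3): 18 + 3 = 21.
§4 applies: 21 + 4 = 25.
§5 applies: 25 + 2 = 27.
§6 does not apply.
§7 does not apply.
Level 27 exceeds the maximum of 18; capped at 18.
Final offense level: 18.
Criminal history: 6 prior points → Category II (5-6).
Level 18 falls in the 18 band.
Grid: Level 18 × Category II = 48-54 months.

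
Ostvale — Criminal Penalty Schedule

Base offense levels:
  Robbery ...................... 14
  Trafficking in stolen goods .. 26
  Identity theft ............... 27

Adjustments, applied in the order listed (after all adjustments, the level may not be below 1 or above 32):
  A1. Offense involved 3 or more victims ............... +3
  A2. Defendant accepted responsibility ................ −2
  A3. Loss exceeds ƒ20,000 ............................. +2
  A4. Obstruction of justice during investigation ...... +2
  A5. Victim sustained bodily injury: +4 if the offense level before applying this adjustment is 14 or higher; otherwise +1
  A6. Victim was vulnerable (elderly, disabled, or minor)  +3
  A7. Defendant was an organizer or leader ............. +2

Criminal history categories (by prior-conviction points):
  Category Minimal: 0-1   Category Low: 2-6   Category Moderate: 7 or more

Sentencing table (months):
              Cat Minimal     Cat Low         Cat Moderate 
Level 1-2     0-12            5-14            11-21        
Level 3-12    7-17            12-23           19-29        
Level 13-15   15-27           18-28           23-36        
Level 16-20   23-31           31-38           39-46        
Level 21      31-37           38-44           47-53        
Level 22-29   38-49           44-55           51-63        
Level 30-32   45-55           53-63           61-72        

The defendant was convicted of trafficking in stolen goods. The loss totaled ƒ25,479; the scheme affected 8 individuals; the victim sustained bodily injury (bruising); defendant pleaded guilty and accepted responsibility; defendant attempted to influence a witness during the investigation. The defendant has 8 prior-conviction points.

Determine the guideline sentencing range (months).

Base offense level for trafficking in stolen goods: 26.
A1 applies: 26 + 3 = 29.
A2 applies: 29 − 2 = 27.
A3 applies: 27 + 2 = 29.
A4 applies: 29 + 2 = 31.
A5 applies (level before this adjustment is 31 ≥ 14, so +4): 31 + 4 = 35.
A6 does not apply.
Level 35 exceeds the maximum of 32; capped at 32.
Final offense level: 32.
Criminal history: 8 prior points → Category Moderate (7+).
Level 32 falls in the 30-32 band.
Grid: Level 30-32 × Category Moderate = 61-72 months.

61-72 months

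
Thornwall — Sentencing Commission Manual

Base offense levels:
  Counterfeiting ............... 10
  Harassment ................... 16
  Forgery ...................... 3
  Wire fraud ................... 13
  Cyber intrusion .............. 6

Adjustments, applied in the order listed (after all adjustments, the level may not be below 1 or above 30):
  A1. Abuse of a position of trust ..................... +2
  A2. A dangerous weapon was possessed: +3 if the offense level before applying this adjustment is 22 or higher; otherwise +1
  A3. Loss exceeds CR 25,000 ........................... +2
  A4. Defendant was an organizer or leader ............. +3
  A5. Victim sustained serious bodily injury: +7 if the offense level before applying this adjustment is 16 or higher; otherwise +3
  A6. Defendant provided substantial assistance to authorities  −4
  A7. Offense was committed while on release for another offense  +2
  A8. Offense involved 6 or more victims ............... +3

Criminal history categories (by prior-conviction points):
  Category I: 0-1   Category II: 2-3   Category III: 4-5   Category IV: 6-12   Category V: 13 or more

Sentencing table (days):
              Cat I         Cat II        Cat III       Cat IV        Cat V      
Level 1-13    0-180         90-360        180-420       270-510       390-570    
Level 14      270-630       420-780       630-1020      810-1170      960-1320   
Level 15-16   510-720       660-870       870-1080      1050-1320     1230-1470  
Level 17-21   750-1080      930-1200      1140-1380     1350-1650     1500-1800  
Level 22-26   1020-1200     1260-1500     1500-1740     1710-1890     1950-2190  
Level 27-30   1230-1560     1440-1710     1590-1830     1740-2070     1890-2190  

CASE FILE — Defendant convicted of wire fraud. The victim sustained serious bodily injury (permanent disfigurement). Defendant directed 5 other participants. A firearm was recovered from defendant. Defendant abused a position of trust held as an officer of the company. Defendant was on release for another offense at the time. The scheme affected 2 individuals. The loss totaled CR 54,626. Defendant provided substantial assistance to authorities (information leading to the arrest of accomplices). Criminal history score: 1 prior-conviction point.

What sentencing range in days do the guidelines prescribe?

1020-1200 days

Base offense level for wire fraud: 13.
A1 applies: 13 + 2 = 15.
A2 applies (level before this adjustment is 15 < 22, so +1): 15 + 1 = 16.
A3 applies: 16 + 2 = 18.
A4 applies: 18 + 3 = 21.
A5 applies (level before this adjustment is 21 ≥ 16, so +7): 21 + 7 = 28.
A6 applies: 28 − 4 = 24.
A7 applies: 24 + 2 = 26.
Final offense level: 26.
Criminal history: 1 prior point → Category I (0-1).
Level 26 falls in the 22-26 band.
Grid: Level 22-26 × Category I = 1020-1200 days.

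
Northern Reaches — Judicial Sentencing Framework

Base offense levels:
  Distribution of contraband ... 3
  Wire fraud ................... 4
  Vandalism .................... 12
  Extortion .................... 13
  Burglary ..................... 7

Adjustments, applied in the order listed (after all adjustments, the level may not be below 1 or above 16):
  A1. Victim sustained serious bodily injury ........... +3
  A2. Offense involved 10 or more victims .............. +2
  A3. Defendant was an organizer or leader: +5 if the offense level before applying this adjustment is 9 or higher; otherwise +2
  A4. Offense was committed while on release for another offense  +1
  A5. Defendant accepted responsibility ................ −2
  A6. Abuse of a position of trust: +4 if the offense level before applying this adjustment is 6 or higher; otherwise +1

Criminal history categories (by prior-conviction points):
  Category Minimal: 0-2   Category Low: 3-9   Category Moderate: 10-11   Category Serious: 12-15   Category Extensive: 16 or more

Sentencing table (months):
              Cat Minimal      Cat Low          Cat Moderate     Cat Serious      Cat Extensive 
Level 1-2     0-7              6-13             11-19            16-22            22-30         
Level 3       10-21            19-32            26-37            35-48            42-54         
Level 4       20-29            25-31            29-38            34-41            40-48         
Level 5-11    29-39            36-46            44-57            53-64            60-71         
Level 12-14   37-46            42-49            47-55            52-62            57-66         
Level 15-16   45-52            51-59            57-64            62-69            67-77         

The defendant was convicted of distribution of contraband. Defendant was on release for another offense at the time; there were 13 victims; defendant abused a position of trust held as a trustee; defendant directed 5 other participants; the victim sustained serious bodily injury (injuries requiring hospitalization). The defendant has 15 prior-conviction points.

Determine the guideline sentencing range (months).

62-69 months

Base offense level for distribution of contraband: 3.
A1 applies: 3 + 3 = 6.
A2 applies: 6 + 2 = 8.
A3 applies (level before this adjustment is 8 < 9, so +2): 8 + 2 = 10.
A4 applies: 10 + 1 = 11.
A6 applies (level before this adjustment is 11 ≥ 6, so +4): 11 + 4 = 15.
Final offense level: 15.
Criminal history: 15 prior points → Category Serious (12-15).
Level 15 falls in the 15-16 band.
Grid: Level 15-16 × Category Serious = 62-69 months.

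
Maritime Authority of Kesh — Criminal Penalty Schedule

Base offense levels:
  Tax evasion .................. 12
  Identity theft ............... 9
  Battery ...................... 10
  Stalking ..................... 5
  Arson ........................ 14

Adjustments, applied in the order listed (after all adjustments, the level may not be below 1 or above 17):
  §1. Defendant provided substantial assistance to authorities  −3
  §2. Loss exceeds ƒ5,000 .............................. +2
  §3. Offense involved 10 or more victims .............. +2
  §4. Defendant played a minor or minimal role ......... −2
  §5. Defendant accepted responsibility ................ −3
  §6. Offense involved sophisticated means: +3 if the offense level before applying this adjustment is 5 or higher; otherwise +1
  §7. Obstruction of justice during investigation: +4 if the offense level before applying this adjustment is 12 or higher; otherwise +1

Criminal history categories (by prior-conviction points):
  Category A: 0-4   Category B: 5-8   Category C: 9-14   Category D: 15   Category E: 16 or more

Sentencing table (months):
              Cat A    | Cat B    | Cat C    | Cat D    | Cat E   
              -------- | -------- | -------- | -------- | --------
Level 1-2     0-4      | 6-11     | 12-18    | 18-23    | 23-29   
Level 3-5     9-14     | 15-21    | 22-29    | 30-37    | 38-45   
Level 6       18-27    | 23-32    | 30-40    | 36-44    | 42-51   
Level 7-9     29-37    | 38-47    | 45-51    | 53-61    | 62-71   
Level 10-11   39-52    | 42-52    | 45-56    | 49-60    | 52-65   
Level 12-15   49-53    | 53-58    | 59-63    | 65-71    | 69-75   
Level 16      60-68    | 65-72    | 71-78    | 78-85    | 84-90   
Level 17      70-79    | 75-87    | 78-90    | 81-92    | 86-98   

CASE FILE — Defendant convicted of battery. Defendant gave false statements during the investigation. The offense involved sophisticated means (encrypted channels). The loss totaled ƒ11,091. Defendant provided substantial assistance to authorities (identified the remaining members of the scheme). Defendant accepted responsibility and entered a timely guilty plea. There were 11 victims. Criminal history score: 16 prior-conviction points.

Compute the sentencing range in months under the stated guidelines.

69-75 months

Base offense level for battery: 10.
§1 applies: 10 − 3 = 7.
§2 applies: 7 + 2 = 9.
§3 applies: 9 + 2 = 11.
§4 does not apply.
§5 applies: 11 − 3 = 8.
§6 applies (level before this adjustment is 8 ≥ 5, so +3): 8 + 3 = 11.
§7 applies (level before this adjustment is 11 < 12, so +1): 11 + 1 = 12.
Final offense level: 12.
Criminal history: 16 prior points → Category E (16+).
Level 12 falls in the 12-15 band.
Grid: Level 12-15 × Category E = 69-75 months.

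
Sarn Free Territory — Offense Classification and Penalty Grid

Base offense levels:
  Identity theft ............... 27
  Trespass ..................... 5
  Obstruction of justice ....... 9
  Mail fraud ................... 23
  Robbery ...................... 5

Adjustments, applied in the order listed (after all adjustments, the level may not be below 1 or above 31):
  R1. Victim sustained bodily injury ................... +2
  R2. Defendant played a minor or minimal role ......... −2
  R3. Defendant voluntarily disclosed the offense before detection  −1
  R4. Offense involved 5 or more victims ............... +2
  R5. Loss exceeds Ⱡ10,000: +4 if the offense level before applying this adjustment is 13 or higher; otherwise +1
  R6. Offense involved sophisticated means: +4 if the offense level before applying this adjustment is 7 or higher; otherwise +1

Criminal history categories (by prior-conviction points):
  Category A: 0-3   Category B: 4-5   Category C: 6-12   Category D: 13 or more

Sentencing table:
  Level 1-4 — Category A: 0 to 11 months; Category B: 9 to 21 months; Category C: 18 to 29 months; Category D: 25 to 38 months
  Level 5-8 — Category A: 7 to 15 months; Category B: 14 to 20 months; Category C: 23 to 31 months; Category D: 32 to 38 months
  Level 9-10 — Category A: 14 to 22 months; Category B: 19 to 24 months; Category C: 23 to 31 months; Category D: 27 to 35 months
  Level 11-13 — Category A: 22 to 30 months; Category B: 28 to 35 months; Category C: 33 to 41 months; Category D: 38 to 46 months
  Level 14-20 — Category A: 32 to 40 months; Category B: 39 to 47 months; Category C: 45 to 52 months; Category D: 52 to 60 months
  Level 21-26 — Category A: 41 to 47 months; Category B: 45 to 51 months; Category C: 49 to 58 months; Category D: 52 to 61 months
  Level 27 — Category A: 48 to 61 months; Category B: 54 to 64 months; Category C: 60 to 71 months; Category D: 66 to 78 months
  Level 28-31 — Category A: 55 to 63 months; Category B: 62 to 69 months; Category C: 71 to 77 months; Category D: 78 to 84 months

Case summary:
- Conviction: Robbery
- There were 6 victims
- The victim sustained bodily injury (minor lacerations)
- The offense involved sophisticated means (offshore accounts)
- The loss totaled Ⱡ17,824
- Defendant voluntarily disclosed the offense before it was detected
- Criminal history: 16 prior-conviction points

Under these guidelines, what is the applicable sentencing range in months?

Base offense level for robbery: 5.
R1 applies: 5 + 2 = 7.
R3 applies: 7 − 1 = 6.
R4 applies: 6 + 2 = 8.
R5 applies (level before this adjustment is 8 < 13, so +1): 8 + 1 = 9.
R6 applies (level before this adjustment is 9 ≥ 7, so +4): 9 + 4 = 13.
Final offense level: 13.
Criminal history: 16 prior points → Category D (13+).
Level 13 falls in the 11-13 band.
Grid: Level 11-13 × Category D = 38-46 months.

38-46 months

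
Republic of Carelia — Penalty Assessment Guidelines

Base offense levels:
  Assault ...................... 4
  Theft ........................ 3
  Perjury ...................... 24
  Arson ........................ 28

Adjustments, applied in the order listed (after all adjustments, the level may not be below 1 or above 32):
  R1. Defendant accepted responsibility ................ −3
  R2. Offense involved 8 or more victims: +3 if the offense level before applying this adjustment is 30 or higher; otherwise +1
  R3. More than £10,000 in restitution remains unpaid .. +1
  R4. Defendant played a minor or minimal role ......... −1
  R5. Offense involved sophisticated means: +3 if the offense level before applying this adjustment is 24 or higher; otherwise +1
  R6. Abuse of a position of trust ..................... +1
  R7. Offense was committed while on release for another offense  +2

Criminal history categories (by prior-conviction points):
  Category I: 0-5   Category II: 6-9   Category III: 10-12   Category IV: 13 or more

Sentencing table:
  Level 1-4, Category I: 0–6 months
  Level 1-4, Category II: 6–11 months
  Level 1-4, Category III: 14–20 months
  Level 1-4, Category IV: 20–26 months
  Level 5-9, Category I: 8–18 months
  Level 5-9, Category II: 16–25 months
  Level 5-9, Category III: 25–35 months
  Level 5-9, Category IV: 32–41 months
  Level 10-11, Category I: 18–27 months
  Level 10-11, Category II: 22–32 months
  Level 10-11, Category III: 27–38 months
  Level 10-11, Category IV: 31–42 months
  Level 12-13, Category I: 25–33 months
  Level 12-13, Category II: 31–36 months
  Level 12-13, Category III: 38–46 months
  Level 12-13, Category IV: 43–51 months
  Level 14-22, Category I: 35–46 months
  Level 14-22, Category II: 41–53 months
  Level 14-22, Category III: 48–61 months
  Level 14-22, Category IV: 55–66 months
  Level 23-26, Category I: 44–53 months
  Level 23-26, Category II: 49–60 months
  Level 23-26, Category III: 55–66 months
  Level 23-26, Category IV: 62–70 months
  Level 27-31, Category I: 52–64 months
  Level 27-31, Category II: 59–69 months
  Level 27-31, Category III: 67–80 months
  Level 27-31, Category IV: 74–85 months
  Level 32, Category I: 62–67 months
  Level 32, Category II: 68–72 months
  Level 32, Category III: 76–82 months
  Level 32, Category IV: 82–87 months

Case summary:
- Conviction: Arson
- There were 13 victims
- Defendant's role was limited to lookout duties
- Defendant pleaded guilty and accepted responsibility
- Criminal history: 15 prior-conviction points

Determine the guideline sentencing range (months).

62-70 months

Base offense level for arson: 28.
R1 applies: 28 − 3 = 25.
R2 applies (level before this adjustment is 25 < 30, so +1): 25 + 1 = 26.
R3 does not apply.
R4 applies: 26 − 1 = 25.
R7 does not apply.
Final offense level: 25.
Criminal history: 15 prior points → Category IV (13+).
Level 25 falls in the 23-26 band.
Grid: Level 23-26 × Category IV = 62-70 months.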